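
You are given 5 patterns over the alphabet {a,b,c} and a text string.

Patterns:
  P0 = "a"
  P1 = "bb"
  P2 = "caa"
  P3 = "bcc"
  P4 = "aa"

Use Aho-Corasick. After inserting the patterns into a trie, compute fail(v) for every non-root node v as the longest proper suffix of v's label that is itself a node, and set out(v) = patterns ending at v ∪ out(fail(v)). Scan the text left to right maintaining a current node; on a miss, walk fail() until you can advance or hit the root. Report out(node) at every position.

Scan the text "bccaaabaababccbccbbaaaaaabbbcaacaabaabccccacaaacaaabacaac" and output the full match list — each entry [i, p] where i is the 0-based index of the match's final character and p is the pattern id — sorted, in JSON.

Build automaton:
Trie (insert patterns):
  0='ε' goto a→1 b→2 c→4
  1='a' goto a→9  ←P0
  2='b' goto b→3 c→7
  3='bb' goto ·  ←P1
  4='c' goto a→5
  5='ca' goto a→6
  6='caa' goto ·  ←P2
  7='bc' goto c→8
  8='bcc' goto ·  ←P3
  9='aa' goto ·  ←P4

BFS fail/out derivation:
  n1('a'): parent n0 fail=0; on 'a' 0 → fail=0;  out {0}∪∅={0}
  n2('b'): parent n0 fail=0; on 'b' 0 → fail=0;  out ∅∪∅=∅
  n4('c'): parent n0 fail=0; on 'c' 0 → fail=0;  out ∅∪∅=∅
  n3('bb'): parent n2 fail=0; on 'b' 0 → fail=2;  out {1}∪∅={1}
  n5('ca'): parent n4 fail=0; on 'a' 0 → fail=1;  out ∅∪{0}={0}
  n7('bc'): parent n2 fail=0; on 'c' 0 → fail=4;  out ∅∪∅=∅
  n9('aa'): parent n1 fail=0; on 'a' 0 → fail=1;  out {4}∪{0}={0,4}
  n6('caa'): parent n5 fail=1; on 'a' 1 → fail=9;  out {2}∪{0,4}={0,2,4}
  n8('bcc'): parent n7 fail=4; on 'c' 4→0 → fail=4;  out {3}∪∅={3}

Scan:
pos 0 'b': at 2
pos 1 'c': at 7
pos 2 'c': at 8  → match P3@[0:2]
pos 3 'a': at 5 (via fail)  → match P0@[3:3]
pos 4 'a': at 6  → match P0@[4:4],P2@[2:4],P4@[3:4]
pos 5 'a': at 9 (via fail)  → match P0@[5:5],P4@[4:5]
pos 6 'b': at 2 (via fail)
pos 7 'a': at 1 (via fail)  → match P0@[7:7]
pos 8 'a': at 9  → match P0@[8:8],P4@[7:8]
pos 9 'b': at 2 (via fail)
pos 10 'a': at 1 (via fail)  → match P0@[10:10]
pos 11 'b': at 2 (via fail)
pos 12 'c': at 7
pos 13 'c': at 8  → match P3@[11:13]
pos 14 'b': at 2 (via fail)
pos 15 'c': at 7
pos 16 'c': at 8  → match P3@[14:16]
pos 17 'b': at 2 (via fail)
pos 18 'b': at 3  → match P1@[17:18]
pos 19 'a': at 1 (via fail)  → match P0@[19:19]
pos 20 'a': at 9  → match P0@[20:20],P4@[19:20]
pos 21 'a': at 9 (via fail)  → match P0@[21:21],P4@[20:21]
pos 22 'a': at 9 (via fail)  → match P0@[22:22],P4@[21:22]
pos 23 'a': at 9 (via fail)  → match P0@[23:23],P4@[22:23]
pos 24 'a': at 9 (via fail)  → match P0@[24:24],P4@[23:24]
pos 25 'b': at 2 (via fail)
pos 26 'b': at 3  → match P1@[25:26]
pos 27 'b': at 3 (via fail)  → match P1@[26:27]
pos 28 'c': at 7 (via fail)
pos 29 'a': at 5 (via fail)  → match P0@[29:29]
pos 30 'a': at 6  → match P0@[30:30],P2@[28:30],P4@[29:30]
pos 31 'c': at 4 (via fail)
pos 32 'a': at 5  → match P0@[32:32]
pos 33 'a': at 6  → match P0@[33:33],P2@[31:33],P4@[32:33]
pos 34 'b': at 2 (via fail)
pos 35 'a': at 1 (via fail)  → match P0@[35:35]
pos 36 'a': at 9  → match P0@[36:36],P4@[35:36]
pos 37 'b': at 2 (via fail)
pos 38 'c': at 7
pos 39 'c': at 8  → match P3@[37:39]
pos 40 'c': at 4 (via fail)
pos 41 'c': at 4 (via fail)
pos 42 'a': at 5  → match P0@[42:42]
pos 43 'c': at 4 (via fail)
pos 44 'a': at 5  → match P0@[44:44]
pos 45 'a': at 6  → match P0@[45:45],P2@[43:45],P4@[44:45]
pos 46 'a': at 9 (via fail)  → match P0@[46:46],P4@[45:46]
pos 47 'c': at 4 (via fail)
pos 48 'a': at 5  → match P0@[48:48]
pos 49 'a': at 6  → match P0@[49:49],P2@[47:49],P4@[48:49]
pos 50 'a': at 9 (via fail)  → match P0@[50:50],P4@[49:50]
pos 51 'b': at 2 (via fail)
pos 52 'a': at 1 (via fail)  → match P0@[52:52]
pos 53 'c': at 4 (via fail)
pos 54 'a': at 5  → match P0@[54:54]
pos 55 'a': at 6  → match P0@[55:55],P2@[53:55],P4@[54:55]
pos 56 'c': at 4 (via fail)

Matches: [[2,3],[3,0],[4,0],[4,2],[4,4],[5,0],[5,4],[7,0],[8,0],[8,4],[10,0],[13,3],[16,3],[18,1],[19,0],[20,0],[20,4],[21,0],[21,4],[22,0],[22,4],[23,0],[23,4],[24,0],[24,4],[26,1],[27,1],[29,0],[30,0],[30,2],[30,4],[32,0],[33,0],[33,2],[33,4],[35,0],[36,0],[36,4],[39,3],[42,0],[44,0],[45,0],[45,2],[45,4],[46,0],[46,4],[48,0],[49,0],[49,2],[49,4],[50,0],[50,4],[52,0],[54,0],[55,0],[55,2],[55,4]]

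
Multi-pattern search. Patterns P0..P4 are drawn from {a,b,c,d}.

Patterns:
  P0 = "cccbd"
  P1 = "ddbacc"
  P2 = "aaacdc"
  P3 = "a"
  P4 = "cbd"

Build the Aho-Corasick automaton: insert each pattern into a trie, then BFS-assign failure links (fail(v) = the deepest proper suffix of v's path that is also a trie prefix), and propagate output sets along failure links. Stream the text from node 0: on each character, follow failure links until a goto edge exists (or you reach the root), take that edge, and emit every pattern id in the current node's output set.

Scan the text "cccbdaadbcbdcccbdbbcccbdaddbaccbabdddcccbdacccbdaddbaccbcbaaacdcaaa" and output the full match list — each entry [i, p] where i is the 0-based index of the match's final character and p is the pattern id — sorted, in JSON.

Construct AC machine:
Trie (insert patterns):
  n0 'ε': a→12 c→1 d→6
  n1 'c': b→18 c→2
  n2 'cc': c→3
  n3 'ccc': b→4
  n4 'cccb': d→5
  n5 'cccbd': ·  ←P0
  n6 'd': d→7
  n7 'dd': b→8
  n8 'ddb': a→9
  n9 'ddba': c→10
  n10 'ddbac': c→11
  n11 'ddbacc': ·  ←P1
  n12 'a': a→13  ←P3
  n13 'aa': a→14
  n14 'aaa': c→15
  n15 'aaac': d→16
  n16 'aaacd': c→17
  n17 'aaacdc': ·  ←P2
  n18 'cb': d→19
  n19 'cbd': ·  ←P4

Failure links (BFS by depth):
  fail(1) 'c': from fail(0)=0 chase 'c': 0 ⇒ 0;  out=∅∪out(0)=∅
  fail(6) 'd': from fail(0)=0 chase 'd': 0 ⇒ 0;  out=∅∪out(0)=∅
  fail(12) 'a': from fail(0)=0 chase 'a': 0 ⇒ 0;  out={3}∪out(0)={3}
  fail(2) 'cc': from fail(1)=0 chase 'c': 0 ⇒ 1;  out=∅∪out(1)=∅
  fail(7) 'dd': from fail(6)=0 chase 'd': 0 ⇒ 6;  out=∅∪out(6)=∅
  fail(13) 'aa': from fail(12)=0 chase 'a': 0 ⇒ 12;  out=∅∪out(12)={3}
  fail(18) 'cb': from fail(1)=0 chase 'b': 0 ⇒ 0;  out=∅∪out(0)=∅
  fail(3) 'ccc': from fail(2)=1 chase 'c': 1 ⇒ 2;  out=∅∪out(2)=∅
  fail(8) 'ddb': from fail(7)=6 chase 'b': 6→0 ⇒ 0;  out=∅∪out(0)=∅
  fail(14) 'aaa': from fail(13)=12 chase 'a': 12 ⇒ 13;  out=∅∪out(13)={3}
  fail(19) 'cbd': from fail(18)=0 chase 'd': 0 ⇒ 6;  out={4}∪out(6)={4}
  fail(4) 'cccb': from fail(3)=2 chase 'b': 2→1 ⇒ 18;  out=∅∪out(18)=∅
  fail(9) 'ddba': from fail(8)=0 chase 'a': 0 ⇒ 12;  out=∅∪out(12)={3}
  fail(15) 'aaac': from fail(14)=13 chase 'c': 13→12→0 ⇒ 1;  out=∅∪out(1)=∅
  fail(5) 'cccbd': from fail(4)=18 chase 'd': 18 ⇒ 19;  out={0}∪out(19)={0,4}
  fail(10) 'ddbac': from fail(9)=12 chase 'c': 12→0 ⇒ 1;  out=∅∪out(1)=∅
  fail(16) 'aaacd': from fail(15)=1 chase 'd': 1→0 ⇒ 6;  out=∅∪out(6)=∅
  fail(11) 'ddbacc': from fail(10)=1 chase 'c': 1 ⇒ 2;  out={1}∪out(2)={1}
  fail(17) 'aaacdc': from fail(16)=6 chase 'c': 6→0 ⇒ 1;  out={2}∪out(1)={2}

Text stream:
pos 0 'c': at 1
pos 1 'c': at 2
pos 2 'c': at 3
pos 3 'b': at 4
pos 4 'd': at 5  emit P0@[0:4],P4@[2:4]
pos 5 'a': at 12 ·f  emit P3@[5:5]
pos 6 'a': at 13  emit P3@[6:6]
pos 7 'd': at 6 ·f
pos 8 'b': at 0 ·f
pos 9 'c': at 1
pos 10 'b': at 18
pos 11 'd': at 19  emit P4@[9:11]
pos 12 'c': at 1 ·f
pos 13 'c': at 2
pos 14 'c': at 3
pos 15 'b': at 4
pos 16 'd': at 5  emit P0@[12:16],P4@[14:16]
pos 17 'b': at 0 ·f
pos 18 'b': at 0
pos 19 'c': at 1
pos 20 'c': at 2
pos 21 'c': at 3
pos 22 'b': at 4
pos 23 'd': at 5  emit P0@[19:23],P4@[21:23]
pos 24 'a': at 12 ·f  emit P3@[24:24]
pos 25 'd': at 6 ·f
pos 26 'd': at 7
pos 27 'b': at 8
pos 28 'a': at 9  emit P3@[28:28]
pos 29 'c': at 10
pos 30 'c': at 11  emit P1@[25:30]
pos 31 'b': at 18 ·f
pos 32 'a': at 12 ·f  emit P3@[32:32]
pos 33 'b': at 0 ·f
pos 34 'd': at 6
pos 35 'd': at 7
pos 36 'd': at 7 ·f
pos 37 'c': at 1 ·f
pos 38 'c': at 2
pos 39 'c': at 3
pos 40 'b': at 4
pos 41 'd': at 5  emit P0@[37:41],P4@[39:41]
pos 42 'a': at 12 ·f  emit P3@[42:42]
pos 43 'c': at 1 ·f
pos 44 'c': at 2
pos 45 'c': at 3
pos 46 'b': at 4
pos 47 'd': at 5  emit P0@[43:47],P4@[45:47]
pos 48 'a': at 12 ·f  emit P3@[48:48]
pos 49 'd': at 6 ·f
pos 50 'd': at 7
pos 51 'b': at 8
pos 52 'a': at 9  emit P3@[52:52]
pos 53 'c': at 10
pos 54 'c': at 11  emit P1@[49:54]
pos 55 'b': at 18 ·f
pos 56 'c': at 1 ·f
pos 57 'b': at 18
pos 58 'a': at 12 ·f  emit P3@[58:58]
pos 59 'a': at 13  emit P3@[59:59]
pos 60 'a': at 14  emit P3@[60:60]
pos 61 'c': at 15
pos 62 'd': at 16
pos 63 'c': at 17  emit P2@[58:63]
pos 64 'a': at 12 ·f  emit P3@[64:64]
pos 65 'a': at 13  emit P3@[65:65]
pos 66 'a': at 14  emit P3@[66:66]

All matches (sorted): [[4,0],[4,4],[5,3],[6,3],[11,4],[16,0],[16,4],[23,0],[23,4],[24,3],[28,3],[30,1],[32,3],[41,0],[41,4],[42,3],[47,0],[47,4],[48,3],[52,3],[54,1],[58,3],[59,3],[60,3],[63,2],[64,3],[65,3],[66,3]]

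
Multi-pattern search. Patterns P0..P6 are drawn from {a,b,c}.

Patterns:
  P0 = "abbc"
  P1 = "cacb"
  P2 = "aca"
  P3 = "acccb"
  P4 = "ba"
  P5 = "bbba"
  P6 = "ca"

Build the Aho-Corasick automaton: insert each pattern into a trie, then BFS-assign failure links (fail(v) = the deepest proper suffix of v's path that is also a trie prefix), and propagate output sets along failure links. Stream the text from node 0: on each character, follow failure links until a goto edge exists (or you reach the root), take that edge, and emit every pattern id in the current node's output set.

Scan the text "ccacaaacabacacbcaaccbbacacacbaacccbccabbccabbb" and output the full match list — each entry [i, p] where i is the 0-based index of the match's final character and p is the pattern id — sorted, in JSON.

Build automaton:
Trie (insert patterns):
  n0 'ε': a→1 b→14 c→5
  n1 'a': b→2 c→9
  n2 'ab': b→3
  n3 'abb': c→4
  n4 'abbc': ·  [P0 ends]
  n5 'c': a→6
  n6 'ca': c→7  [P6 ends]
  n7 'cac': b→8
  n8 'cacb': ·  [P1 ends]
  n9 'ac': a→10 c→11
  n10 'aca': ·  [P2 ends]
  n11 'acc': c→12
  n12 'accc': b→13
  n13 'acccb': ·  [P3 ends]
  n14 'b': a→15 b→16
  n15 'ba': ·  [P4 ends]
  n16 'bb': b→17
  n17 'bbb': a→18
  n18 'bbba': ·  [P5 ends]

Failure links (BFS by depth):
  fail(1) 'a': from fail(0)=0 chase 'a': 0 ⇒ 0;  out=∅∪out(0)=∅
  fail(5) 'c': from fail(0)=0 chase 'c': 0 ⇒ 0;  out=∅∪out(0)=∅
  fail(14) 'b': from fail(0)=0 chase 'b': 0 ⇒ 0;  out=∅∪out(0)=∅
  fail(2) 'ab': from fail(1)=0 chase 'b': 0 ⇒ 14;  out=∅∪out(14)=∅
  fail(6) 'ca': from fail(5)=0 chase 'a': 0 ⇒ 1;  out={6}∪out(1)={6}
  fail(9) 'ac': from fail(1)=0 chase 'c': 0 ⇒ 5;  out=∅∪out(5)=∅
  fail(15) 'ba': from fail(14)=0 chase 'a': 0 ⇒ 1;  out={4}∪out(1)={4}
  fail(16) 'bb': from fail(14)=0 chase 'b': 0 ⇒ 14;  out=∅∪out(14)=∅
  fail(3) 'abb': from fail(2)=14 chase 'b': 14 ⇒ 16;  out=∅∪out(16)=∅
  fail(7) 'cac': from fail(6)=1 chase 'c': 1 ⇒ 9;  out=∅∪out(9)=∅
  fail(10) 'aca': from fail(9)=5 chase 'a': 5 ⇒ 6;  out={2}∪out(6)={2,6}
  fail(11) 'acc': from fail(9)=5 chase 'c': 5→0 ⇒ 5;  out=∅∪out(5)=∅
  fail(17) 'bbb': from fail(16)=14 chase 'b': 14 ⇒ 16;  out=∅∪out(16)=∅
  fail(4) 'abbc': from fail(3)=16 chase 'c': 16→14→0 ⇒ 5;  out={0}∪out(5)={0}
  fail(8) 'cacb': from fail(7)=9 chase 'b': 9→5→0 ⇒ 14;  out={1}∪out(14)={1}
  fail(12) 'accc': from fail(11)=5 chase 'c': 5→0 ⇒ 5;  out=∅∪out(5)=∅
  fail(18) 'bbba': from fail(17)=16 chase 'a': 16→14 ⇒ 15;  out={5}∪out(15)={4,5}
  fail(13) 'acccb': from fail(12)=5 chase 'b': 5→0 ⇒ 14;  out={3}∪out(14)={3}

Run:
[0] read 'c'  n0⇒n5
[1] read 'c'  n5⇒n5 ·f
[2] read 'a'  n5⇒n6  ** P6@[1:2]
[3] read 'c'  n6⇒n7
[4] read 'a'  n7⇒n10 ·f  ** P2@[2:4],P6@[3:4]
[5] read 'a'  n10⇒n1 ·f
[6] read 'a'  n1⇒n1 ·f
[7] read 'c'  n1⇒n9
[8] read 'a'  n9⇒n10  ** P2@[6:8],P6@[7:8]
[9] read 'b'  n10⇒n2 ·f
[10] read 'a'  n2⇒n15 ·f  ** P4@[9:10]
[11] read 'c'  n15⇒n9 ·f
[12] read 'a'  n9⇒n10  ** P2@[10:12],P6@[11:12]
[13] read 'c'  n10⇒n7 ·f
[14] read 'b'  n7⇒n8  ** P1@[11:14]
[15] read 'c'  n8⇒n5 ·f
[16] read 'a'  n5⇒n6  ** P6@[15:16]
[17] read 'a'  n6⇒n1 ·f
[18] read 'c'  n1⇒n9
[19] read 'c'  n9⇒n11
[20] read 'b'  n11⇒n14 ·f
[21] read 'b'  n14⇒n16
[22] read 'a'  n16⇒n15 ·f  ** P4@[21:22]
[23] read 'c'  n15⇒n9 ·f
[24] read 'a'  n9⇒n10  ** P2@[22:24],P6@[23:24]
[25] read 'c'  n10⇒n7 ·f
[26] read 'a'  n7⇒n10 ·f  ** P2@[24:26],P6@[25:26]
[27] read 'c'  n10⇒n7 ·f
[28] read 'b'  n7⇒n8  ** P1@[25:28]
[29] read 'a'  n8⇒n15 ·f  ** P4@[28:29]
[30] read 'a'  n15⇒n1 ·f
[31] read 'c'  n1⇒n9
[32] read 'c'  n9⇒n11
[33] read 'c'  n11⇒n12
[34] read 'b'  n12⇒n13  ** P3@[30:34]
[35] read 'c'  n13⇒n5 ·f
[36] read 'c'  n5⇒n5 ·f
[37] read 'a'  n5⇒n6  ** P6@[36:37]
[38] read 'b'  n6⇒n2 ·f
[39] read 'b'  n2⇒n3
[40] read 'c'  n3⇒n4  ** P0@[37:40]
[41] read 'c'  n4⇒n5 ·f
[42] read 'a'  n5⇒n6  ** P6@[41:42]
[43] read 'b'  n6⇒n2 ·f
[44] read 'b'  n2⇒n3
[45] read 'b'  n3⇒n17 ·f

Result: [[2,6],[4,2],[4,6],[8,2],[8,6],[10,4],[12,2],[12,6],[14,1],[16,6],[22,4],[24,2],[24,6],[26,2],[26,6],[28,1],[29,4],[34,3],[37,6],[40,0],[42,6]]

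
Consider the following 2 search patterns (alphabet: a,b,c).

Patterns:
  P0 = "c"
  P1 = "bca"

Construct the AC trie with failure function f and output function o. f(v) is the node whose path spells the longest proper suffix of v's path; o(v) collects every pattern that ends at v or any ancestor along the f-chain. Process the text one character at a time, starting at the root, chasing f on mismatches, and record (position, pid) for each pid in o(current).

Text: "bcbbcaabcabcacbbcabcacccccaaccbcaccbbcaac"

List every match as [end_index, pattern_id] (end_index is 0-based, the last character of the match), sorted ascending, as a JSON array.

Construct AC machine:
Trie nodes:
  n0 'ε': b→2 c→1
  n1 'c': ·  [P0 ends]
  n2 'b': c→3
  n3 'bc': a→4
  n4 'bca': ·  [P1 ends]

Failure links (BFS by depth):
  fail(1) 'c': from fail(0)=0 chase 'c': 0 ⇒ 0;  out={0}∪out(0)={0}
  fail(2) 'b': from fail(0)=0 chase 'b': 0 ⇒ 0;  out=∅∪out(0)=∅
  fail(3) 'bc': from fail(2)=0 chase 'c': 0 ⇒ 1;  out=∅∪out(1)={0}
  fail(4) 'bca': from fail(3)=1 chase 'a': 1→0 ⇒ 0;  out={1}∪out(0)={1}

Run:
i=0 'b': node 0→2
i=1 'c': node 2→3  emit P0@[1:1]
i=2 'b': node 3→2 ·f
i=3 'b': node 2→2 ·f
i=4 'c': node 2→3  emit P0@[4:4]
i=5 'a': node 3→4  emit P1@[3:5]
i=6 'a': node 4→0 ·f
i=7 'b': node 0→2
i=8 'c': node 2→3  emit P0@[8:8]
i=9 'a': node 3→4  emit P1@[7:9]
i=10 'b': node 4→2 ·f
i=11 'c': node 2→3  emit P0@[11:11]
i=12 'a': node 3→4  emit P1@[10:12]
i=13 'c': node 4→1 ·f  emit P0@[13:13]
i=14 'b': node 1→2 ·f
i=15 'b': node 2→2 ·f
i=16 'c': node 2→3  emit P0@[16:16]
i=17 'a': node 3→4  emit P1@[15:17]
i=18 'b': node 4→2 ·f
i=19 'c': node 2→3  emit P0@[19:19]
i=20 'a': node 3→4  emit P1@[18:20]
i=21 'c': node 4→1 ·f  emit P0@[21:21]
i=22 'c': node 1→1 ·f  emit P0@[22:22]
i=23 'c': node 1→1 ·f  emit P0@[23:23]
i=24 'c': node 1→1 ·f  emit P0@[24:24]
i=25 'c': node 1→1 ·f  emit P0@[25:25]
i=26 'a': node 1→0 ·f
i=27 'a': node 0→0
i=28 'c': node 0→1  emit P0@[28:28]
i=29 'c': node 1→1 ·f  emit P0@[29:29]
i=30 'b': node 1→2 ·f
i=31 'c': node 2→3  emit P0@[31:31]
i=32 'a': node 3→4  emit P1@[30:32]
i=33 'c': node 4→1 ·f  emit P0@[33:33]
i=34 'c': node 1→1 ·f  emit P0@[34:34]
i=35 'b': node 1→2 ·f
i=36 'b': node 2→2 ·f
i=37 'c': node 2→3  emit P0@[37:37]
i=38 'a': node 3→4  emit P1@[36:38]
i=39 'a': node 4→0 ·f
i=40 'c': node 0→1  emit P0@[40:40]

All matches (sorted): [[1,0],[4,0],[5,1],[8,0],[9,1],[11,0],[12,1],[13,0],[16,0],[17,1],[19,0],[20,1],[21,0],[22,0],[23,0],[24,0],[25,0],[28,0],[29,0],[31,0],[32,1],[33,0],[34,0],[37,0],[38,1],[40,0]]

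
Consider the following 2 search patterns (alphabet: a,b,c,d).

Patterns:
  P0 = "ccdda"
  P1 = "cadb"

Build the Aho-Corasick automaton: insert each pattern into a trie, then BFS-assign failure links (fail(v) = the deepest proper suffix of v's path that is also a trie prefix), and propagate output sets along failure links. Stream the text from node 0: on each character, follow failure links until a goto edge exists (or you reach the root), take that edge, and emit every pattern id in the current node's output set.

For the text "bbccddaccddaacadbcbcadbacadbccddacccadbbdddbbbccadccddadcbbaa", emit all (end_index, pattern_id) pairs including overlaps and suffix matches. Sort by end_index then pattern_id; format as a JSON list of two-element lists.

Construct AC machine:
Trie (insert patterns):
  0='ε' goto c→1
  1='c' goto a→6 c→2
  2='cc' goto d→3
  3='ccd' goto d→4
  4='ccdd' goto a→5
  5='ccdda' goto ·  [P0 ends]
  6='ca' goto d→7
  7='cad' goto b→8
  8='cadb' goto ·  [P1 ends]

BFS fail/out derivation:
  n1('c'): parent n0 fail=0; on 'c' 0 → fail=0;  out ∅∪∅=∅
  n2('cc'): parent n1 fail=0; on 'c' 0 → fail=1;  out ∅∪∅=∅
  n6('ca'): parent n1 fail=0; on 'a' 0 → fail=0;  out ∅∪∅=∅
  n3('ccd'): parent n2 fail=1; on 'd' 1→0 → fail=0;  out ∅∪∅=∅
  n7('cad'): parent n6 fail=0; on 'd' 0 → fail=0;  out ∅∪∅=∅
  n4('ccdd'): parent n3 fail=0; on 'd' 0 → fail=0;  out ∅∪∅=∅
  n8('cadb'): parent n7 fail=0; on 'b' 0 → fail=0;  out {1}∪∅={1}
  n5('ccdda'): parent n4 fail=0; on 'a' 0 → fail=0;  out {0}∪∅={0}

Run:
i=0 'b': node 0→0
i=1 'b': node 0→0
i=2 'c': node 0→1
i=3 'c': node 1→2
i=4 'd': node 2→3
i=5 'd': node 3→4
i=6 'a': node 4→5  → match P0@[2:6]
i=7 'c': node 5→1 (via fail)
i=8 'c': node 1→2
i=9 'd': node 2→3
i=10 'd': node 3→4
i=11 'a': node 4→5  → match P0@[7:11]
i=12 'a': node 5→0 (via fail)
i=13 'c': node 0→1
i=14 'a': node 1→6
i=15 'd': node 6→7
i=16 'b': node 7→8  → match P1@[13:16]
i=17 'c': node 8→1 (via fail)
i=18 'b': node 1→0 (via fail)
i=19 'c': node 0→1
i=20 'a': node 1→6
i=21 'd': node 6→7
i=22 'b': node 7→8  → match P1@[19:22]
i=23 'a': node 8→0 (via fail)
i=24 'c': node 0→1
i=25 'a': node 1→6
i=26 'd': node 6→7
i=27 'b': node 7→8  → match P1@[24:27]
i=28 'c': node 8→1 (via fail)
i=29 'c': node 1→2
i=30 'd': node 2→3
i=31 'd': node 3→4
i=32 'a': node 4→5  → match P0@[28:32]
i=33 'c': node 5→1 (via fail)
i=34 'c': node 1→2
i=35 'c': node 2→2 (via fail)
i=36 'a': node 2→6 (via fail)
i=37 'd': node 6→7
i=38 'b': node 7→8  → match P1@[35:38]
i=39 'b': node 8→0 (via fail)
i=40 'd': node 0→0
i=41 'd': node 0→0
i=42 'd': node 0→0
i=43 'b': node 0→0
i=44 'b': node 0→0
i=45 'b': node 0→0
i=46 'c': node 0→1
i=47 'c': node 1→2
i=48 'a': node 2→6 (via fail)
i=49 'd': node 6→7
i=50 'c': node 7→1 (via fail)
i=51 'c': node 1→2
i=52 'd': node 2→3
i=53 'd': node 3→4
i=54 'a': node 4→5  → match P0@[50:54]
i=55 'd': node 5→0 (via fail)
i=56 'c': node 0→1
i=57 'b': node 1→0 (via fail)
i=58 'b': node 0→0
i=59 'a': node 0→0
i=60 'a': node 0→0

Result: [[6,0],[11,0],[16,1],[22,1],[27,1],[32,0],[38,1],[54,0]]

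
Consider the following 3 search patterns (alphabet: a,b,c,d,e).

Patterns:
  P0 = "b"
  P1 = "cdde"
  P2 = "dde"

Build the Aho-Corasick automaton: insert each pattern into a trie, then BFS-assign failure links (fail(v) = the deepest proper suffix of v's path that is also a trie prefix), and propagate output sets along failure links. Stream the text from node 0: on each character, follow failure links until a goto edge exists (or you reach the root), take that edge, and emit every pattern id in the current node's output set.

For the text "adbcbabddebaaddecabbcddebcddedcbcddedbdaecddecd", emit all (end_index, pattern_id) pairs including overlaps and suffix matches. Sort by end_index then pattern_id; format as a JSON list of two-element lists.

Build:
Trie (insert patterns):
  n0 'ε': b→1 c→2 d→6
  n1 'b': ·  ←P0
  n2 'c': d→3
  n3 'cd': d→4
  n4 'cdd': e→5
  n5 'cdde': ·  ←P1
  n6 'd': d→7
  n7 'dd': e→8
  n8 'dde': ·  ←P2

Failure links (BFS by depth):
  fail(1) 'b': from fail(0)=0 chase 'b': 0 ⇒ 0;  out={0}∪out(0)={0}
  fail(2) 'c': from fail(0)=0 chase 'c': 0 ⇒ 0;  out=∅∪out(0)=∅
  fail(6) 'd': from fail(0)=0 chase 'd': 0 ⇒ 0;  out=∅∪out(0)=∅
  fail(3) 'cd': from fail(2)=0 chase 'd': 0 ⇒ 6;  out=∅∪out(6)=∅
  fail(7) 'dd': from fail(6)=0 chase 'd': 0 ⇒ 6;  out=∅∪out(6)=∅
  fail(4) 'cdd': from fail(3)=6 chase 'd': 6 ⇒ 7;  out=∅∪out(7)=∅
  fail(8) 'dde': from fail(7)=6 chase 'e': 6→0 ⇒ 0;  out={2}∪out(0)={2}
  fail(5) 'cdde': from fail(4)=7 chase 'e': 7 ⇒ 8;  out={1}∪out(8)={1,2}

Scan:
[0] read 'a'  n0⇒n0
[1] read 'd'  n0⇒n6
[2] read 'b'  n6⇒n1 ·f  → match P0@[2:2]
[3] read 'c'  n1⇒n2 ·f
[4] read 'b'  n2⇒n1 ·f  → match P0@[4:4]
[5] read 'a'  n1⇒n0 ·f
[6] read 'b'  n0⇒n1  → match P0@[6:6]
[7] read 'd'  n1⇒n6 ·f
[8] read 'd'  n6⇒n7
[9] read 'e'  n7⇒n8  → match P2@[7:9]
[10] read 'b'  n8⇒n1 ·f  → match P0@[10:10]
[11] read 'a'  n1⇒n0 ·f
[12] read 'a'  n0⇒n0
[13] read 'd'  n0⇒n6
[14] read 'd'  n6⇒n7
[15] read 'e'  n7⇒n8  → match P2@[13:15]
[16] read 'c'  n8⇒n2 ·f
[17] read 'a'  n2⇒n0 ·f
[18] read 'b'  n0⇒n1  → match P0@[18:18]
[19] read 'b'  n1⇒n1 ·f  → match P0@[19:19]
[20] read 'c'  n1⇒n2 ·f
[21] read 'd'  n2⇒n3
[22] read 'd'  n3⇒n4
[23] read 'e'  n4⇒n5  → match P1@[20:23],P2@[21:23]
[24] read 'b'  n5⇒n1 ·f  → match P0@[24:24]
[25] read 'c'  n1⇒n2 ·f
[26] read 'd'  n2⇒n3
[27] read 'd'  n3⇒n4
[28] read 'e'  n4⇒n5  → match P1@[25:28],P2@[26:28]
[29] read 'd'  n5⇒n6 ·f
[30] read 'c'  n6⇒n2 ·f
[31] read 'b'  n2⇒n1 ·f  → match P0@[31:31]
[32] read 'c'  n1⇒n2 ·f
[33] read 'd'  n2⇒n3
[34] read 'd'  n3⇒n4
[35] read 'e'  n4⇒n5  → match P1@[32:35],P2@[33:35]
[36] read 'd'  n5⇒n6 ·f
[37] read 'b'  n6⇒n1 ·f  → match P0@[37:37]
[38] read 'd'  n1⇒n6 ·f
[39] read 'a'  n6⇒n0 ·f
[40] read 'e'  n0⇒n0
[41] read 'c'  n0⇒n2
[42] read 'd'  n2⇒n3
[43] read 'd'  n3⇒n4
[44] read 'e'  n4⇒n5  → match P1@[41:44],P2@[42:44]
[45] read 'c'  n5⇒n2 ·f
[46] read 'd'  n2⇒n3

All matches (sorted): [[2,0],[4,0],[6,0],[9,2],[10,0],[15,2],[18,0],[19,0],[23,1],[23,2],[24,0],[28,1],[28,2],[31,0],[35,1],[35,2],[37,0],[44,1],[44,2]]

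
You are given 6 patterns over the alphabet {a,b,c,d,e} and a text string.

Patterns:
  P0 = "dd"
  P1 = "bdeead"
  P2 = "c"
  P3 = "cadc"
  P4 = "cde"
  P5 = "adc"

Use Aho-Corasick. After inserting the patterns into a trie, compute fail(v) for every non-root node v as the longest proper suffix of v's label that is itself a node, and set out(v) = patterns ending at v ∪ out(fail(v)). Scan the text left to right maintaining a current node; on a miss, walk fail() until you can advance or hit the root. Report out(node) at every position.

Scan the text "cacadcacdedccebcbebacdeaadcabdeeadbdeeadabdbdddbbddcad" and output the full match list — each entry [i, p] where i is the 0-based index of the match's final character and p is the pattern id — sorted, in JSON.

Construct AC machine:
Trie nodes:
  n0 'ε': a→15 b→3 c→9 d→1
  n1 'd': d→2
  n2 'dd': ·  [P0 ends]
  n3 'b': d→4
  n4 'bd': e→5
  n5 'bde': e→6
  n6 'bdee': a→7
  n7 'bdeea': d→8
  n8 'bdeead': ·  [P1 ends]
  n9 'c': a→10 d→13  [P2 ends]
  n10 'ca': d→11
  n11 'cad': c→12
  n12 'cadc': ·  [P3 ends]
  n13 'cd': e→14
  n14 'cde': ·  [P4 ends]
  n15 'a': d→16
  n16 'ad': c→17
  n17 'adc': ·  [P5 ends]

Failure links (BFS by depth):
  n1('d'): parent n0 fail=0; on 'd' 0 → fail=0;  out ∅∪∅=∅
  n3('b'): parent n0 fail=0; on 'b' 0 → fail=0;  out ∅∪∅=∅
  n9('c'): parent n0 fail=0; on 'c' 0 → fail=0;  out {2}∪∅={2}
  n15('a'): parent n0 fail=0; on 'a' 0 → fail=0;  out ∅∪∅=∅
  n2('dd'): parent n1 fail=0; on 'd' 0 → fail=1;  out {0}∪∅={0}
  n4('bd'): parent n3 fail=0; on 'd' 0 → fail=1;  out ∅∪∅=∅
  n10('ca'): parent n9 fail=0; on 'a' 0 → fail=15;  out ∅∪∅=∅
  n13('cd'): parent n9 fail=0; on 'd' 0 → fail=1;  out ∅∪∅=∅
  n16('ad'): parent n15 fail=0; on 'd' 0 → fail=1;  out ∅∪∅=∅
  n5('bde'): parent n4 fail=1; on 'e' 1→0 → fail=0;  out ∅∪∅=∅
  n11('cad'): parent n10 fail=15; on 'd' 15 → fail=16;  out ∅∪∅=∅
  n14('cde'): parent n13 fail=1; on 'e' 1→0 → fail=0;  out {4}∪∅={4}
  n17('adc'): parent n16 fail=1; on 'c' 1→0 → fail=9;  out {5}∪{2}={2,5}
  n6('bdee'): parent n5 fail=0; on 'e' 0 → fail=0;  out ∅∪∅=∅
  n12('cadc'): parent n11 fail=16; on 'c' 16 → fail=17;  out {3}∪{2,5}={2,3,5}
  n7('bdeea'): parent n6 fail=0; on 'a' 0 → fail=15;  out ∅∪∅=∅
  n8('bdeead'): parent n7 fail=15; on 'd' 15 → fail=16;  out {1}∪∅={1}

Scan:
[0] read 'c'  n0⇒n9  emit P2@[0:0]
[1] read 'a'  n9⇒n10
[2] read 'c'  n10⇒n9 (fail-walked)  emit P2@[2:2]
[3] read 'a'  n9⇒n10
[4] read 'd'  n10⇒n11
[5] read 'c'  n11⇒n12  emit P2@[5:5],P3@[2:5],P5@[3:5]
[6] read 'a'  n12⇒n10 (fail-walked)
[7] read 'c'  n10⇒n9 (fail-walked)  emit P2@[7:7]
[8] read 'd'  n9⇒n13
[9] read 'e'  n13⇒n14  emit P4@[7:9]
[10] read 'd'  n14⇒n1 (fail-walked)
[11] read 'c'  n1⇒n9 (fail-walked)  emit P2@[11:11]
[12] read 'c'  n9⇒n9 (fail-walked)  emit P2@[12:12]
[13] read 'e'  n9⇒n0 (fail-walked)
[14] read 'b'  n0⇒n3
[15] read 'c'  n3⇒n9 (fail-walked)  emit P2@[15:15]
[16] read 'b'  n9⇒n3 (fail-walked)
[17] read 'e'  n3⇒n0 (fail-walked)
[18] read 'b'  n0⇒n3
[19] read 'a'  n3⇒n15 (fail-walked)
[20] read 'c'  n15⇒n9 (fail-walked)  emit P2@[20:20]
[21] read 'd'  n9⇒n13
[22] read 'e'  n13⇒n14  emit P4@[20:22]
[23] read 'a'  n14⇒n15 (fail-walked)
[24] read 'a'  n15⇒n15 (fail-walked)
[25] read 'd'  n15⇒n16
[26] read 'c'  n16⇒n17  emit P2@[26:26],P5@[24:26]
[27] read 'a'  n17⇒n10 (fail-walked)
[28] read 'b'  n10⇒n3 (fail-walked)
[29] read 'd'  n3⇒n4
[30] read 'e'  n4⇒n5
[31] read 'e'  n5⇒n6
[32] read 'a'  n6⇒n7
[33] read 'd'  n7⇒n8  emit P1@[28:33]
[34] read 'b'  n8⇒n3 (fail-walked)
[35] read 'd'  n3⇒n4
[36] read 'e'  n4⇒n5
[37] read 'e'  n5⇒n6
[38] read 'a'  n6⇒n7
[39] read 'd'  n7⇒n8  emit P1@[34:39]
[40] read 'a'  n8⇒n15 (fail-walked)
[41] read 'b'  n15⇒n3 (fail-walked)
[42] read 'd'  n3⇒n4
[43] read 'b'  n4⇒n3 (fail-walked)
[44] read 'd'  n3⇒n4
[45] read 'd'  n4⇒n2 (fail-walked)  emit P0@[44:45]
[46] read 'd'  n2⇒n2 (fail-walked)  emit P0@[45:46]
[47] read 'b'  n2⇒n3 (fail-walked)
[48] read 'b'  n3⇒n3 (fail-walked)
[49] read 'd'  n3⇒n4
[50] read 'd'  n4⇒n2 (fail-walked)  emit P0@[49:50]
[51] read 'c'  n2⇒n9 (fail-walked)  emit P2@[51:51]
[52] read 'a'  n9⇒n10
[53] read 'd'  n10⇒n11

Result: [[0,2],[2,2],[5,2],[5,3],[5,5],[7,2],[9,4],[11,2],[12,2],[15,2],[20,2],[22,4],[26,2],[26,5],[33,1],[39,1],[45,0],[46,0],[50,0],[51,2]]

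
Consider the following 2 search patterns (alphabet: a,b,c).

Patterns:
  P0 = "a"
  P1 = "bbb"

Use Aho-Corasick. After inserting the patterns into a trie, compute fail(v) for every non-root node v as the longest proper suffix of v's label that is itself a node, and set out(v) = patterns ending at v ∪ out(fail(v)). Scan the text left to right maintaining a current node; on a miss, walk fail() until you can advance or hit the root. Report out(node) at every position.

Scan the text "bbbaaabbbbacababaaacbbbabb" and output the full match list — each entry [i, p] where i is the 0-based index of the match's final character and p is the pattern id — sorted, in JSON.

Construct AC machine:
Trie nodes:
  0='ε' goto a→1 b→2
  1='a' goto ·  ←P0
  2='b' goto b→3
  3='bb' goto b→4
  4='bbb' goto ·  ←P1

Failure links (BFS by depth):
  n1('a'): parent n0 fail=0; on 'a' 0 → fail=0;  out {0}∪∅={0}
  n2('b'): parent n0 fail=0; on 'b' 0 → fail=0;  out ∅∪∅=∅
  n3('bb'): parent n2 fail=0; on 'b' 0 → fail=2;  out ∅∪∅=∅
  n4('bbb'): parent n3 fail=2; on 'b' 2 → fail=3;  out {1}∪∅={1}

Scan:
[0] read 'b'  n0⇒n2
[1] read 'b'  n2⇒n3
[2] read 'b'  n3⇒n4  ** P1@[0:2]
[3] read 'a'  n4⇒n1 (via fail)  ** P0@[3:3]
[4] read 'a'  n1⇒n1 (via fail)  ** P0@[4:4]
[5] read 'a'  n1⇒n1 (via fail)  ** P0@[5:5]
[6] read 'b'  n1⇒n2 (via fail)
[7] read 'b'  n2⇒n3
[8] read 'b'  n3⇒n4  ** P1@[6:8]
[9] read 'b'  n4⇒n4 (via fail)  ** P1@[7:9]
[10] read 'a'  n4⇒n1 (via fail)  ** P0@[10:10]
[11] read 'c'  n1⇒n0 (via fail)
[12] read 'a'  n0⇒n1  ** P0@[12:12]
[13] read 'b'  n1⇒n2 (via fail)
[14] read 'a'  n2⇒n1 (via fail)  ** P0@[14:14]
[15] read 'b'  n1⇒n2 (via fail)
[16] read 'a'  n2⇒n1 (via fail)  ** P0@[16:16]
[17] read 'a'  n1⇒n1 (via fail)  ** P0@[17:17]
[18] read 'a'  n1⇒n1 (via fail)  ** P0@[18:18]
[19] read 'c'  n1⇒n0 (via fail)
[20] read 'b'  n0⇒n2
[21] read 'b'  n2⇒n3
[22] read 'b'  n3⇒n4  ** P1@[20:22]
[23] read 'a'  n4⇒n1 (via fail)  ** P0@[23:23]
[24] read 'b'  n1⇒n2 (via fail)
[25] read 'b'  n2⇒n3

All matches (sorted): [[2,1],[3,0],[4,0],[5,0],[8,1],[9,1],[10,0],[12,0],[14,0],[16,0],[17,0],[18,0],[22,1],[23,0]]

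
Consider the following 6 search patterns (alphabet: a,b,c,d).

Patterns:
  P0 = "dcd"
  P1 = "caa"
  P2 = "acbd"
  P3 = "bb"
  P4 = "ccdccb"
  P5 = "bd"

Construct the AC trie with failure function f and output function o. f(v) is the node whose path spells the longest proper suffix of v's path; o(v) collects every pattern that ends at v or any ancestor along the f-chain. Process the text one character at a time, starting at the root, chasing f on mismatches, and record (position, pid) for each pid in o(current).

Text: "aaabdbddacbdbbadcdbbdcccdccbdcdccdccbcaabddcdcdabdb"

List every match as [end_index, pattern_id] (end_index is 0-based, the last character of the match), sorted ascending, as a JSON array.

Construct AC machine:
Trie nodes:
  0='ε' goto a→7 b→11 c→4 d→1
  1='d' goto c→2
  2='dc' goto d→3
  3='dcd' goto ·  ←P0
  4='c' goto a→5 c→13
  5='ca' goto a→6
  6='caa' goto ·  ←P1
  7='a' goto c→8
  8='ac' goto b→9
  9='acb' goto d→10
  10='acbd' goto ·  ←P2
  11='b' goto b→12 d→18
  12='bb' goto ·  ←P3
  13='cc' goto d→14
  14='ccd' goto c→15
  15='ccdc' goto c→16
  16='ccdcc' goto b→17
  17='ccdccb' goto ·  ←P4
  18='bd' goto ·  ←P5

Failure links (BFS by depth):
  fail(1) 'd': from fail(0)=0 chase 'd': 0 ⇒ 0;  out=∅∪out(0)=∅
  fail(4) 'c': from fail(0)=0 chase 'c': 0 ⇒ 0;  out=∅∪out(0)=∅
  fail(7) 'a': from fail(0)=0 chase 'a': 0 ⇒ 0;  out=∅∪out(0)=∅
  fail(11) 'b': from fail(0)=0 chase 'b': 0 ⇒ 0;  out=∅∪out(0)=∅
  fail(2) 'dc': from fail(1)=0 chase 'c': 0 ⇒ 4;  out=∅∪out(4)=∅
  fail(5) 'ca': from fail(4)=0 chase 'a': 0 ⇒ 7;  out=∅∪out(7)=∅
  fail(8) 'ac': from fail(7)=0 chase 'c': 0 ⇒ 4;  out=∅∪out(4)=∅
  fail(12) 'bb': from fail(11)=0 chase 'b': 0 ⇒ 11;  out={3}∪out(11)={3}
  fail(13) 'cc': from fail(4)=0 chase 'c': 0 ⇒ 4;  out=∅∪out(4)=∅
  fail(18) 'bd': from fail(11)=0 chase 'd': 0 ⇒ 1;  out={5}∪out(1)={5}
  fail(3) 'dcd': from fail(2)=4 chase 'd': 4→0 ⇒ 1;  out={0}∪out(1)={0}
  fail(6) 'caa': from fail(5)=7 chase 'a': 7→0 ⇒ 7;  out={1}∪out(7)={1}
  fail(9) 'acb': from fail(8)=4 chase 'b': 4→0 ⇒ 11;  out=∅∪out(11)=∅
  fail(14) 'ccd': from fail(13)=4 chase 'd': 4→0 ⇒ 1;  out=∅∪out(1)=∅
  fail(10) 'acbd': from fail(9)=11 chase 'd': 11 ⇒ 18;  out={2}∪out(18)={2,5}
  fail(15) 'ccdc': from fail(14)=1 chase 'c': 1 ⇒ 2;  out=∅∪out(2)=∅
  fail(16) 'ccdcc': from fail(15)=2 chase 'c': 2→4 ⇒ 13;  out=∅∪out(13)=∅
  fail(17) 'ccdccb': from fail(16)=13 chase 'b': 13→4→0 ⇒ 11;  out={4}∪out(11)={4}

Text stream:
i=0 'a': node 0→7
i=1 'a': node 7→7 (via fail)
i=2 'a': node 7→7 (via fail)
i=3 'b': node 7→11 (via fail)
i=4 'd': node 11→18  → match P5@[3:4]
i=5 'b': node 18→11 (via fail)
i=6 'd': node 11→18  → match P5@[5:6]
i=7 'd': node 18→1 (via fail)
i=8 'a': node 1→7 (via fail)
i=9 'c': node 7→8
i=10 'b': node 8→9
i=11 'd': node 9→10  → match P2@[8:11],P5@[10:11]
i=12 'b': node 10→11 (via fail)
i=13 'b': node 11→12  → match P3@[12:13]
i=14 'a': node 12→7 (via fail)
i=15 'd': node 7→1 (via fail)
i=16 'c': node 1→2
i=17 'd': node 2→3  → match P0@[15:17]
i=18 'b': node 3→11 (via fail)
i=19 'b': node 11→12  → match P3@[18:19]
i=20 'd': node 12→18 (via fail)  → match P5@[19:20]
i=21 'c': node 18→2 (via fail)
i=22 'c': node 2→13 (via fail)
i=23 'c': node 13→13 (via fail)
i=24 'd': node 13→14
i=25 'c': node 14→15
i=26 'c': node 15→16
i=27 'b': node 16→17  → match P4@[22:27]
i=28 'd': node 17→18 (via fail)  → match P5@[27:28]
i=29 'c': node 18→2 (via fail)
i=30 'd': node 2→3  → match P0@[28:30]
i=31 'c': node 3→2 (via fail)
i=32 'c': node 2→13 (via fail)
i=33 'd': node 13→14
i=34 'c': node 14→15
i=35 'c': node 15→16
i=36 'b': node 16→17  → match P4@[31:36]
i=37 'c': node 17→4 (via fail)
i=38 'a': node 4→5
i=39 'a': node 5→6  → match P1@[37:39]
i=40 'b': node 6→11 (via fail)
i=41 'd': node 11→18  → match P5@[40:41]
i=42 'd': node 18→1 (via fail)
i=43 'c': node 1→2
i=44 'd': node 2→3  → match P0@[42:44]
i=45 'c': node 3→2 (via fail)
i=46 'd': node 2→3  → match P0@[44:46]
i=47 'a': node 3→7 (via fail)
i=48 'b': node 7→11 (via fail)
i=49 'd': node 11→18  → match P5@[48:49]
i=50 'b': node 18→11 (via fail)

Matches: [[4,5],[6,5],[11,2],[11,5],[13,3],[17,0],[19,3],[20,5],[27,4],[28,5],[30,0],[36,4],[39,1],[41,5],[44,0],[46,0],[49,5]]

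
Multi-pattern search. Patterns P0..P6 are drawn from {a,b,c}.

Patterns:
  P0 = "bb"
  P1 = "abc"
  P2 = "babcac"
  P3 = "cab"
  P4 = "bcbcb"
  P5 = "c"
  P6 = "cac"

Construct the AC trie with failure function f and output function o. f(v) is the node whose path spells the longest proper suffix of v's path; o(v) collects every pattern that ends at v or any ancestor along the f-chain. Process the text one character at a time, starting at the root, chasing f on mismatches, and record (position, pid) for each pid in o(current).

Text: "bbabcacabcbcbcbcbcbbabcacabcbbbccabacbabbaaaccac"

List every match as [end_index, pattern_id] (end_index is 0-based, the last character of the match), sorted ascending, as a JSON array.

Construct AC machine:
Trie (insert patterns):
  0='ε' goto a→3 b→1 c→11
  1='b' goto a→6 b→2 c→14
  2='bb' goto ·  [P0 ends]
  3='a' goto b→4
  4='ab' goto c→5
  5='abc' goto ·  [P1 ends]
  6='ba' goto b→7
  7='bab' goto c→8
  8='babc' goto a→9
  9='babca' goto c→10
  10='babcac' goto ·  [P2 ends]
  11='c' goto a→12  [P5 ends]
  12='ca' goto b→13 c→18
  13='cab' goto ·  [P3 ends]
  14='bc' goto b→15
  15='bcb' goto c→16
  16='bcbc' goto b→17
  17='bcbcb' goto ·  [P4 ends]
  18='cac' goto ·  [P6 ends]

Failure links (BFS by depth):
  fail(1) 'b': from fail(0)=0 chase 'b': 0 ⇒ 0;  out=∅∪out(0)=∅
  fail(3) 'a': from fail(0)=0 chase 'a': 0 ⇒ 0;  out=∅∪out(0)=∅
  fail(11) 'c': from fail(0)=0 chase 'c': 0 ⇒ 0;  out={5}∪out(0)={5}
  fail(2) 'bb': from fail(1)=0 chase 'b': 0 ⇒ 1;  out={0}∪out(1)={0}
  fail(4) 'ab': from fail(3)=0 chase 'b': 0 ⇒ 1;  out=∅∪out(1)=∅
  fail(6) 'ba': from fail(1)=0 chase 'a': 0 ⇒ 3;  out=∅∪out(3)=∅
  fail(12) 'ca': from fail(11)=0 chase 'a': 0 ⇒ 3;  out=∅∪out(3)=∅
  fail(14) 'bc': from fail(1)=0 chase 'c': 0 ⇒ 11;  out=∅∪out(11)={5}
  fail(5) 'abc': from fail(4)=1 chase 'c': 1 ⇒ 14;  out={1}∪out(14)={1,5}
  fail(7) 'bab': from fail(6)=3 chase 'b': 3 ⇒ 4;  out=∅∪out(4)=∅
  fail(13) 'cab': from fail(12)=3 chase 'b': 3 ⇒ 4;  out={3}∪out(4)={3}
  fail(15) 'bcb': from fail(14)=11 chase 'b': 11→0 ⇒ 1;  out=∅∪out(1)=∅
  fail(18) 'cac': from fail(12)=3 chase 'c': 3→0 ⇒ 11;  out={6}∪out(11)={5,6}
  fail(8) 'babc': from fail(7)=4 chase 'c': 4 ⇒ 5;  out=∅∪out(5)={1,5}
  fail(16) 'bcbc': from fail(15)=1 chase 'c': 1 ⇒ 14;  out=∅∪out(14)={5}
  fail(9) 'babca': from fail(8)=5 chase 'a': 5→14→11 ⇒ 12;  out=∅∪out(12)=∅
  fail(17) 'bcbcb': from fail(16)=14 chase 'b': 14 ⇒ 15;  out={4}∪out(15)={4}
  fail(10) 'babcac': from fail(9)=12 chase 'c': 12 ⇒ 18;  out={2}∪out(18)={2,5,6}

Text stream:
i=0 'b': node 0→1
i=1 'b': node 1→2  emit P0@[0:1]
i=2 'a': node 2→6 ·f
i=3 'b': node 6→7
i=4 'c': node 7→8  emit P1@[2:4],P5@[4:4]
i=5 'a': node 8→9
i=6 'c': node 9→10  emit P2@[1:6],P5@[6:6],P6@[4:6]
i=7 'a': node 10→12 ·f
i=8 'b': node 12→13  emit P3@[6:8]
i=9 'c': node 13→5 ·f  emit P1@[7:9],P5@[9:9]
i=10 'b': node 5→15 ·f
i=11 'c': node 15→16  emit P5@[11:11]
i=12 'b': node 16→17  emit P4@[8:12]
i=13 'c': node 17→16 ·f  emit P5@[13:13]
i=14 'b': node 16→17  emit P4@[10:14]
i=15 'c': node 17→16 ·f  emit P5@[15:15]
i=16 'b': node 16→17  emit P4@[12:16]
i=17 'c': node 17→16 ·f  emit P5@[17:17]
i=18 'b': node 16→17  emit P4@[14:18]
i=19 'b': node 17→2 ·f  emit P0@[18:19]
i=20 'a': node 2→6 ·f
i=21 'b': node 6→7
i=22 'c': node 7→8  emit P1@[20:22],P5@[22:22]
i=23 'a': node 8→9
i=24 'c': node 9→10  emit P2@[19:24],P5@[24:24],P6@[22:24]
i=25 'a': node 10→12 ·f
i=26 'b': node 12→13  emit P3@[24:26]
i=27 'c': node 13→5 ·f  emit P1@[25:27],P5@[27:27]
i=28 'b': node 5→15 ·f
i=29 'b': node 15→2 ·f  emit P0@[28:29]
i=30 'b': node 2→2 ·f  emit P0@[29:30]
i=31 'c': node 2→14 ·f  emit P5@[31:31]
i=32 'c': node 14→11 ·f  emit P5@[32:32]
i=33 'a': node 11→12
i=34 'b': node 12→13  emit P3@[32:34]
i=35 'a': node 13→6 ·f
i=36 'c': node 6→11 ·f  emit P5@[36:36]
i=37 'b': node 11→1 ·f
i=38 'a': node 1→6
i=39 'b': node 6→7
i=40 'b': node 7→2 ·f  emit P0@[39:40]
i=41 'a': node 2→6 ·f
i=42 'a': node 6→3 ·f
i=43 'a': node 3→3 ·f
i=44 'c': node 3→11 ·f  emit P5@[44:44]
i=45 'c': node 11→11 ·f  emit P5@[45:45]
i=46 'a': node 11→12
i=47 'c': node 12→18  emit P5@[47:47],P6@[45:47]

All matches (sorted): [[1,0],[4,1],[4,5],[6,2],[6,5],[6,6],[8,3],[9,1],[9,5],[11,5],[12,4],[13,5],[14,4],[15,5],[16,4],[17,5],[18,4],[19,0],[22,1],[22,5],[24,2],[24,5],[24,6],[26,3],[27,1],[27,5],[29,0],[30,0],[31,5],[32,5],[34,3],[36,5],[40,0],[44,5],[45,5],[47,5],[47,6]]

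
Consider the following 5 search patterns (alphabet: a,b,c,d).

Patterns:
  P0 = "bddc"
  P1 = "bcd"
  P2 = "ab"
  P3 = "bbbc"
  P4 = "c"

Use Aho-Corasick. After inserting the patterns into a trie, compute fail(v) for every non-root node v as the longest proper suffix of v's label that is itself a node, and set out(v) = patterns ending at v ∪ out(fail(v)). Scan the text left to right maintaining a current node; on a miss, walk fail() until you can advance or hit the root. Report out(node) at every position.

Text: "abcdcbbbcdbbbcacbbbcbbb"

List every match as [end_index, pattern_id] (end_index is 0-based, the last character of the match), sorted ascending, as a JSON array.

Build automaton:
Trie nodes:
  n0 'ε': a→7 b→1 c→12
  n1 'b': b→9 c→5 d→2
  n2 'bd': d→3
  n3 'bdd': c→4
  n4 'bddc': ·  [P0 ends]
  n5 'bc': d→6
  n6 'bcd': ·  [P1 ends]
  n7 'a': b→8
  n8 'ab': ·  [P2 ends]
  n9 'bb': b→10
  n10 'bbb': c→11
  n11 'bbbc': ·  [P3 ends]
  n12 'c': ·  [P4 ends]

BFS fail/out derivation:
  n1('b'): parent n0 fail=0; on 'b' 0 → fail=0;  out ∅∪∅=∅
  n7('a'): parent n0 fail=0; on 'a' 0 → fail=0;  out ∅∪∅=∅
  n12('c'): parent n0 fail=0; on 'c' 0 → fail=0;  out {4}∪∅={4}
  n2('bd'): parent n1 fail=0; on 'd' 0 → fail=0;  out ∅∪∅=∅
  n5('bc'): parent n1 fail=0; on 'c' 0 → fail=12;  out ∅∪{4}={4}
  n8('ab'): parent n7 fail=0; on 'b' 0 → fail=1;  out {2}∪∅={2}
  n9('bb'): parent n1 fail=0; on 'b' 0 → fail=1;  out ∅∪∅=∅
  n3('bdd'): parent n2 fail=0; on 'd' 0 → fail=0;  out ∅∪∅=∅
  n6('bcd'): parent n5 fail=12; on 'd' 12→0 → fail=0;  out {1}∪∅={1}
  n10('bbb'): parent n9 fail=1; on 'b' 1 → fail=9;  out ∅∪∅=∅
  n4('bddc'): parent n3 fail=0; on 'c' 0 → fail=12;  out {0}∪{4}={0,4}
  n11('bbbc'): parent n10 fail=9; on 'c' 9→1 → fail=5;  out {3}∪{4}={3,4}

Scan:
pos 0 'a': at 7
pos 1 'b': at 8  ** P2@[0:1]
pos 2 'c': at 5 ·f  ** P4@[2:2]
pos 3 'd': at 6  ** P1@[1:3]
pos 4 'c': at 12 ·f  ** P4@[4:4]
pos 5 'b': at 1 ·f
pos 6 'b': at 9
pos 7 'b': at 10
pos 8 'c': at 11  ** P3@[5:8],P4@[8:8]
pos 9 'd': at 6 ·f  ** P1@[7:9]
pos 10 'b': at 1 ·f
pos 11 'b': at 9
pos 12 'b': at 10
pos 13 'c': at 11  ** P3@[10:13],P4@[13:13]
pos 14 'a': at 7 ·f
pos 15 'c': at 12 ·f  ** P4@[15:15]
pos 16 'b': at 1 ·f
pos 17 'b': at 9
pos 18 'b': at 10
pos 19 'c': at 11  ** P3@[16:19],P4@[19:19]
pos 20 'b': at 1 ·f
pos 21 'b': at 9
pos 22 'b': at 10

Matches: [[1,2],[2,4],[3,1],[4,4],[8,3],[8,4],[9,1],[13,3],[13,4],[15,4],[19,3],[19,4]]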